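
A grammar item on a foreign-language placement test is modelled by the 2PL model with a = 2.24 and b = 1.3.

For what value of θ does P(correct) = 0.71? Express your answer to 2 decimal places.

1.70

P(θ) = 1 / (1 + exp(−a(θ − b)))
logit = ln(0.7100/0.2900) = 0.8954
θ = b + logit/(a) = 1.3 + 0.8954/2.2400 = 1.6997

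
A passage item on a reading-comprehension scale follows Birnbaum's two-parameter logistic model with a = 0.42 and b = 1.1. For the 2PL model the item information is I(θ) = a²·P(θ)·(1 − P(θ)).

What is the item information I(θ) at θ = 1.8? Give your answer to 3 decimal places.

0.043

P = 1/(1+e^{-0.2940}) = 0.5730
P(1−P) = 0.5730 × 0.4270 = 0.2447
I = a² × P(1−P) = 0.42² × 0.2447 = 0.04316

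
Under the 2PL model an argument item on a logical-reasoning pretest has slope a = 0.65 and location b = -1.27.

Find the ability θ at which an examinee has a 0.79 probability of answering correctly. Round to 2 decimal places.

0.77

P(θ) = 1 / (1 + exp(−a(θ − b)))
logit = ln(0.7900/0.2100) = 1.3249
θ = b + logit/(a) = -1.27 + 1.3249/0.6500 = 0.7683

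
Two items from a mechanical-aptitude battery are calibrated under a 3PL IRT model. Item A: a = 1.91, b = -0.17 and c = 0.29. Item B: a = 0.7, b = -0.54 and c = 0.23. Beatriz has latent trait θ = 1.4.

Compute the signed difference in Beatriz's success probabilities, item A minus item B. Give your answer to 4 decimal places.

0.1238

P(θ) = c + (1 − c) · 1 / (1 + exp(−a(θ − b)))
P_A = 0.9663
P_B = 0.8425
P_A − P_B = 0.1238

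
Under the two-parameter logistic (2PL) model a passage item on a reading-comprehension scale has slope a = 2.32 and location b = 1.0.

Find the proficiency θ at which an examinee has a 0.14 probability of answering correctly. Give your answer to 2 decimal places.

0.22

P(θ) = 1 / (1 + exp(−a(θ − b)))
logit = ln(0.1400/0.8600) = -1.8153
θ = b + logit/(a) = 1.0 + (-1.8153)/2.3200 = 0.2175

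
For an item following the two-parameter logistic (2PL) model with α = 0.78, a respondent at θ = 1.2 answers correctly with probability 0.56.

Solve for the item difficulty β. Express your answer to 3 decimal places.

P(θ) = 1 / (1 + exp(−α(θ − β)))
logit(0.56) = ln(0.56/0.44) = 0.2412
β = θ − logit/(α) = 1.2 − 0.2412/0.7800 = 0.8908

0.891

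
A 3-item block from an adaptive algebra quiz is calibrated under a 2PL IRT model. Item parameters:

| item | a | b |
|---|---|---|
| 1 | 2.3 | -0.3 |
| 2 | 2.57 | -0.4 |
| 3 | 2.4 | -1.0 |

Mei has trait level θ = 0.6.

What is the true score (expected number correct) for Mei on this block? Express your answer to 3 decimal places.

P(θ) = 1 / (1 + exp(−a(θ − b)))
P_1 = 1/(1+e^{-2.0700}) = 0.8880
P_2 = 1/(1+e^{-2.5700}) = 0.9289
P_3 = 1/(1+e^{-3.8400}) = 0.9790
E[score] = 0.8880 + 0.9289 + 0.9790 = 2.7958

2.796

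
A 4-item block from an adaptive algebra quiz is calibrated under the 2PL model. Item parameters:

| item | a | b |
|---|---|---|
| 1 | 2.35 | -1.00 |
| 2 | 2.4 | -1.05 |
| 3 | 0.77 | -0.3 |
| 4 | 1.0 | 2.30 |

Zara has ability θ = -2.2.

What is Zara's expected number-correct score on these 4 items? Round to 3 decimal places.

P(θ) = 1 / (1 + exp(−a(θ − b)))
P_1 = 1/(1+e^{2.8200}) = 0.0563
P_2 = 1/(1+e^{2.7600}) = 0.0595
P_3 = 1/(1+e^{1.4630}) = 0.1880
P_4 = 1/(1+e^{4.5000}) = 0.0110
E[score] = 0.0563 + 0.0595 + 0.1880 + 0.0110 = 0.3148

0.315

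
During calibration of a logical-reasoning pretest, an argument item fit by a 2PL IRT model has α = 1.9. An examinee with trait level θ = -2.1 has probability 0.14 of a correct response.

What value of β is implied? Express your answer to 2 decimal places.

-1.14

P(θ) = 1 / (1 + exp(−α(θ − β)))
logit(0.14) = ln(0.14/0.86) = -1.8153
β = θ − logit/(α) = -2.1 − (-1.8153)/1.9000 = -1.1446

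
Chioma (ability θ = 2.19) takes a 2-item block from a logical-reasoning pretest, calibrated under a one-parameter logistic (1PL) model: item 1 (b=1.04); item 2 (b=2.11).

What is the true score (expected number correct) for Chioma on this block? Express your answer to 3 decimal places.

P(θ) = 1 / (1 + exp(−(θ − b)))
P_1 = 1/(1+e^{-1.1500}) = 0.7595
P_2 = 1/(1+e^{-0.0800}) = 0.5200
E[score] = 0.7595 + 0.5200 = 1.2795

1.280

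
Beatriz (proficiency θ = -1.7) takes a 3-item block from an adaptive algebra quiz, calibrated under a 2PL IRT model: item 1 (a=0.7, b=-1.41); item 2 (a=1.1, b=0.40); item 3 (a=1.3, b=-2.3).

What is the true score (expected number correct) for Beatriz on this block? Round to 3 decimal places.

P(θ) = 1 / (1 + exp(−a(θ − b)))
P_1 = 1/(1+e^{0.2030}) = 0.4494
P_2 = 1/(1+e^{2.3100}) = 0.0903
P_3 = 1/(1+e^{-0.7800}) = 0.6857
E[score] = 0.4494 + 0.0903 + 0.6857 = 1.2254

1.225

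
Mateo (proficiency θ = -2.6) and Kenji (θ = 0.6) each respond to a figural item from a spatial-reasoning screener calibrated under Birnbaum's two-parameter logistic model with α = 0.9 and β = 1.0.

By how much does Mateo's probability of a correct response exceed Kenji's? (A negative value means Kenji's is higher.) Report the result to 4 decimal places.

P(θ) = 1 / (1 + exp(−α(θ − β)))
P(Mateo) = 0.0377  [exponent -3.2400]
P(Kenji) = 0.4110  [exponent -0.3600]
Difference = 0.0377 − 0.4110 = -0.3733

-0.3733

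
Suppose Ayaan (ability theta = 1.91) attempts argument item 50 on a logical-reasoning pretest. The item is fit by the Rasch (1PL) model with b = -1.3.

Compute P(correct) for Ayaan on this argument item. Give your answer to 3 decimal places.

0.961

P(theta) = 1 / (1 + exp(−(theta − b)))
Exponent: (1.91 − (-1.3)) = 3.2100
1/(1 + e^{-3.2100}) = 0.9612
P = 0.9612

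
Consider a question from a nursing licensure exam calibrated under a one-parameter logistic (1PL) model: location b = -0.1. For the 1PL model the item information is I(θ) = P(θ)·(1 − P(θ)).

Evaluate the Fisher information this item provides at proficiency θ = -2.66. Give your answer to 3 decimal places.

P = 1/(1+e^{2.5600}) = 0.0718
P(1−P) = 0.0718 × 0.9282 = 0.0666
I = P(1−P) = 0.06661

0.067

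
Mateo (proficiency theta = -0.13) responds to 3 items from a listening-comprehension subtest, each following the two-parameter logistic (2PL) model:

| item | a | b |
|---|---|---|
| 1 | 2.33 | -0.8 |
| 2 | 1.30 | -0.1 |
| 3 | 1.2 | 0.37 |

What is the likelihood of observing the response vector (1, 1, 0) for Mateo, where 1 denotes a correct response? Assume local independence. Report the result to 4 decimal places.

P(theta) = 1 / (1 + exp(−a(theta − b)))
P_1 = 1/(1+e^{-1.5611}) = 0.8265
P_2 = 1/(1+e^{0.0390}) = 0.4903
P_3 = 1/(1+e^{0.6000}) = 0.3543
L = P_1 × P_2 × (1−P_3) = 0.8265 × 0.4903 × 0.6457 = 0.26162

0.2616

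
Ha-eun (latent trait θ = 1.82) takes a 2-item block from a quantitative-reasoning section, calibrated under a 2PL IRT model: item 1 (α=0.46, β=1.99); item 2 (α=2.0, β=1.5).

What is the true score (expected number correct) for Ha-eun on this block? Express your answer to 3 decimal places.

1.135

P(θ) = 1 / (1 + exp(−α(θ − β)))
P_1 = 1/(1+e^{0.0782}) = 0.4805
P_2 = 1/(1+e^{-0.6400}) = 0.6548
E[score] = 0.4805 + 0.6548 = 1.1352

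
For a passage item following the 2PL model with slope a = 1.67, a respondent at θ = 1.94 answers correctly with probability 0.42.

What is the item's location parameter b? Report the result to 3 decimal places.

2.133

P(θ) = 1 / (1 + exp(−a(θ − b)))
logit(0.42) = ln(0.42/0.58) = -0.3228
b = θ − logit/(a) = 1.94 − (-0.3228)/1.6700 = 2.1333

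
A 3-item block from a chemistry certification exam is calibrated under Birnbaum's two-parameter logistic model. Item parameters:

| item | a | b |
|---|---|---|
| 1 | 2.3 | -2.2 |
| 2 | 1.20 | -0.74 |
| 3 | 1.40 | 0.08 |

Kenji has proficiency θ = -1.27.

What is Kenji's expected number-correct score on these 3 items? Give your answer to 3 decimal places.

P(θ) = 1 / (1 + exp(−a(θ − b)))
P_1 = 1/(1+e^{-2.1390}) = 0.8946
P_2 = 1/(1+e^{0.6360}) = 0.3462
P_3 = 1/(1+e^{1.8900}) = 0.1312
E[score] = 0.8946 + 0.3462 + 0.1312 = 1.3720

1.372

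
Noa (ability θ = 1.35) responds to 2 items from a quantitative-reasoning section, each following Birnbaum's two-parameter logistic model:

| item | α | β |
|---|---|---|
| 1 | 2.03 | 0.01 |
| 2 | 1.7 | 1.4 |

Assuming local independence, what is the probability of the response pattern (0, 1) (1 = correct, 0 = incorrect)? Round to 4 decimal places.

P(θ) = 1 / (1 + exp(−α(θ − β)))
P_1 = 1/(1+e^{-2.7202}) = 0.9382
P_2 = 1/(1+e^{0.0850}) = 0.4788
L = (1−P_1) × P_2 = 0.0618 × 0.4788 = 0.02958

0.0296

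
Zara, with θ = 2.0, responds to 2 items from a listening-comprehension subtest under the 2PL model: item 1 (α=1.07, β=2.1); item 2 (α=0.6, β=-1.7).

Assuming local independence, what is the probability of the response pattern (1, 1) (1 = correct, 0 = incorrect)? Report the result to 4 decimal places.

P(θ) = 1 / (1 + exp(−α(θ − β)))
P_1 = 1/(1+e^{0.1070}) = 0.4733
P_2 = 1/(1+e^{-2.2200}) = 0.9020
L = P_1 × P_2 = 0.4733 × 0.9020 = 0.42691

0.4269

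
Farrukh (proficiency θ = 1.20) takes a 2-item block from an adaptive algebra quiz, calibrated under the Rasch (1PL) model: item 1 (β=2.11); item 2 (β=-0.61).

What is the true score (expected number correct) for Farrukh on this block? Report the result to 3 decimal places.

1.146

P(θ) = 1 / (1 + exp(−(θ − β)))
P_1 = 1/(1+e^{0.9100}) = 0.2870
P_2 = 1/(1+e^{-1.8100}) = 0.8594
E[score] = 0.2870 + 0.8594 = 1.1464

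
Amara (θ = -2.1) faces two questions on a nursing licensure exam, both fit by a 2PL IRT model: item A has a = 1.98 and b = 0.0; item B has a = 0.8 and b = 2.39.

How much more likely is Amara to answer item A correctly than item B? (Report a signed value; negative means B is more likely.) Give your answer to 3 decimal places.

P(θ) = 1 / (1 + exp(−a(θ − b)))
P_A = 0.0154
P_B = 0.0268
P_A − P_B = -0.0114

-0.011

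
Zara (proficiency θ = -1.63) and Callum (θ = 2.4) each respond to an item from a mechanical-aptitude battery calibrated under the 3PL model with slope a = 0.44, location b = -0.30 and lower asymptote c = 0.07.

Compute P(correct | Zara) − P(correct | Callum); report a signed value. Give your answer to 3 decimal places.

P(θ) = c + (1 − c) · 1 / (1 + exp(−a(θ − b)))
P(Zara) = 0.4027  [exponent -0.5852]
P(Callum) = 0.7827  [exponent 1.1880]
Difference = 0.4027 − 0.7827 = -0.3800

-0.380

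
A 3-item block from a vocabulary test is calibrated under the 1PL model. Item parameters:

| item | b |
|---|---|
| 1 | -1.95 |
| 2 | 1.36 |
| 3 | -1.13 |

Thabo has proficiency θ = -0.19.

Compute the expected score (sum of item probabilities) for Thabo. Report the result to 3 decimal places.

P(θ) = 1 / (1 + exp(−(θ − b)))
P_1 = 1/(1+e^{-1.7600}) = 0.8532
P_2 = 1/(1+e^{1.5500}) = 0.1751
P_3 = 1/(1+e^{-0.9400}) = 0.7191
E[score] = 0.8532 + 0.1751 + 0.7191 = 1.7474

1.747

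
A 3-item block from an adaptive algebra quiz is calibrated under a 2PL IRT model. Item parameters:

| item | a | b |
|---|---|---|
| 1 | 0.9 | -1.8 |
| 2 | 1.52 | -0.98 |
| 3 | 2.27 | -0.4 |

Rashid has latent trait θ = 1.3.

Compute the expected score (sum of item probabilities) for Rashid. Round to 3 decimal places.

2.891

P(θ) = 1 / (1 + exp(−a(θ − b)))
P_1 = 1/(1+e^{-2.7900}) = 0.9421
P_2 = 1/(1+e^{-3.4656}) = 0.9697
P_3 = 1/(1+e^{-3.8590}) = 0.9793
E[score] = 0.9421 + 0.9697 + 0.9793 = 2.8912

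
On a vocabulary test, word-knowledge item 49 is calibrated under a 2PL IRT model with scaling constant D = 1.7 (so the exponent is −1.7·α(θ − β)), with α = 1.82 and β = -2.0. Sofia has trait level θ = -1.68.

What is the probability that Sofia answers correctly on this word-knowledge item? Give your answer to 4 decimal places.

0.7291

P(θ) = 1 / (1 + exp(−D·α(θ − β)))
Exponent: 1.7 × 1.82 × (-1.68 − (-2.0)) = 0.9901
1/(1 + e^{-0.9901}) = 0.7291
P = 0.7291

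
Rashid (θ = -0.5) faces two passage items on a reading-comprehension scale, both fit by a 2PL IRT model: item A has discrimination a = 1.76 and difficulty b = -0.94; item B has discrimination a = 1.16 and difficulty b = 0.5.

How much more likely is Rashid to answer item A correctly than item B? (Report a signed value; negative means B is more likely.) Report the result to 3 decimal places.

P(θ) = 1 / (1 + exp(−a(θ − b)))
P_A = 0.6845
P_B = 0.2387
P_A − P_B = 0.4458

0.446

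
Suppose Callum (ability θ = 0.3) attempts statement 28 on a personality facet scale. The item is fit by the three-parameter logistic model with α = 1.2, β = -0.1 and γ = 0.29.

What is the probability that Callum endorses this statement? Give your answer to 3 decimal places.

P(θ) = γ + (1 − γ) · 1 / (1 + exp(−α(θ − β)))
Exponent: 1.2 × (0.3 − (-0.1)) = 0.4800
1/(1 + e^{-0.4800}) = 0.6177
P = 0.29 + 0.71 × 0.6177 = 0.7286

0.729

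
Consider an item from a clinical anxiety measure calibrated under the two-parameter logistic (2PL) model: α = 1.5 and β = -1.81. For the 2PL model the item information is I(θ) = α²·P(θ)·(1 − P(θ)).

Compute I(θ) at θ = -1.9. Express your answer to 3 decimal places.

P = 1/(1+e^{0.1350}) = 0.4663
P(1−P) = 0.4663 × 0.5337 = 0.2489
I = α² × P(1−P) = 1.5² × 0.2489 = 0.55994

0.560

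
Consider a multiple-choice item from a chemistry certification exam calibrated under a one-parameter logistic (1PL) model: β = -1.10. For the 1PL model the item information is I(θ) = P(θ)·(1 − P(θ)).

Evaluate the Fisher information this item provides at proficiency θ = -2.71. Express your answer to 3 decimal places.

0.139

P = 1/(1+e^{1.6100}) = 0.1666
P(1−P) = 0.1666 × 0.8334 = 0.1388
I = P(1−P) = 0.13884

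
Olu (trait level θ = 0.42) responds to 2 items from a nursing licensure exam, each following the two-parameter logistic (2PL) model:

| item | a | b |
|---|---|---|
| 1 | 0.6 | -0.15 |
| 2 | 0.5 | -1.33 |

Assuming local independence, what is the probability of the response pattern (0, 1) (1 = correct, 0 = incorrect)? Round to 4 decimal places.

P(θ) = 1 / (1 + exp(−a(θ − b)))
P_1 = 1/(1+e^{-0.3420}) = 0.5847
P_2 = 1/(1+e^{-0.8750}) = 0.7058
L = (1−P_1) × P_2 = 0.4153 × 0.7058 = 0.29313

0.2931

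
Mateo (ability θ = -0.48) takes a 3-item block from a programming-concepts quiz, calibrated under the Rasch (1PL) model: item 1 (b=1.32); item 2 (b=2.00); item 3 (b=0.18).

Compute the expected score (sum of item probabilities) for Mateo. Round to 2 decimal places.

0.56

P(θ) = 1 / (1 + exp(−(θ − b)))
P_1 = 1/(1+e^{1.8000}) = 0.1419
P_2 = 1/(1+e^{2.4800}) = 0.0773
P_3 = 1/(1+e^{0.6600}) = 0.3407
E[score] = 0.1419 + 0.0773 + 0.3407 = 0.5599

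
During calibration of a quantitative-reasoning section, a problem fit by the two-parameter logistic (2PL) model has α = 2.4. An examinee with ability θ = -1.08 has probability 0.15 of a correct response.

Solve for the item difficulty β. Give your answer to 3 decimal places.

P(θ) = 1 / (1 + exp(−α(θ − β)))
logit(0.15) = ln(0.15/0.85) = -1.7346
β = θ − logit/(α) = -1.08 − (-1.7346)/2.4000 = -0.3572

-0.357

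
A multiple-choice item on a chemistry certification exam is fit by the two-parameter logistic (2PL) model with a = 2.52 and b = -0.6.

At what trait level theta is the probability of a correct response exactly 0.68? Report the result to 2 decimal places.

P(theta) = 1 / (1 + exp(−a(theta − b)))
logit = ln(0.6800/0.3200) = 0.7538
theta = b + logit/(a) = -0.6 + 0.7538/2.5200 = -0.3009

-0.30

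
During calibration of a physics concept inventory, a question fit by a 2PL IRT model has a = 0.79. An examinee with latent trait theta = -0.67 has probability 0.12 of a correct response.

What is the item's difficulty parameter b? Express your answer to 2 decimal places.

1.85

P(theta) = 1 / (1 + exp(−a(theta − b)))
logit(0.12) = ln(0.12/0.88) = -1.9924
b = theta − logit/(a) = -0.67 − (-1.9924)/0.7900 = 1.8521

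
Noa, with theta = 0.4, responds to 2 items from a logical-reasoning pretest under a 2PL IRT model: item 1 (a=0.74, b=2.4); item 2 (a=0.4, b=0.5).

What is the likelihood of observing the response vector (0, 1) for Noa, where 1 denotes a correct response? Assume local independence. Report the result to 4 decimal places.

0.3991

P(theta) = 1 / (1 + exp(−a(theta − b)))
P_1 = 1/(1+e^{1.4800}) = 0.1854
P_2 = 1/(1+e^{0.0400}) = 0.4900
L = (1−P_1) × P_2 = 0.8146 × 0.4900 = 0.39914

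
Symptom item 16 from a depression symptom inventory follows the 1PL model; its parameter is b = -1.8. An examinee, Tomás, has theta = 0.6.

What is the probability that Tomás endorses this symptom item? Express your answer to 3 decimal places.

P(theta) = 1 / (1 + exp(−(theta − b)))
Exponent: (0.6 − (-1.8)) = 2.4000
1/(1 + e^{-2.4000}) = 0.9168
P = 0.9168

0.917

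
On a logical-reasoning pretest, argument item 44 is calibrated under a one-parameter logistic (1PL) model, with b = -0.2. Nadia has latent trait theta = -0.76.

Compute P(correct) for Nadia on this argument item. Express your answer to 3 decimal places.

P(theta) = 1 / (1 + exp(−(theta − b)))
Exponent: (-0.76 − (-0.2)) = -0.5600
1/(1 + e^{0.5600}) = 0.3635
P = 0.3635

0.364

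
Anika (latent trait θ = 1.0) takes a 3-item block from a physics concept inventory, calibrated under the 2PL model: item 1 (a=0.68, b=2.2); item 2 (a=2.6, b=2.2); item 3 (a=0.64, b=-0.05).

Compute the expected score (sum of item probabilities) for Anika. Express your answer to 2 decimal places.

P(θ) = 1 / (1 + exp(−a(θ − b)))
P_1 = 1/(1+e^{0.8160}) = 0.3066
P_2 = 1/(1+e^{3.1200}) = 0.0423
P_3 = 1/(1+e^{-0.6720}) = 0.6620
E[score] = 0.3066 + 0.0423 + 0.6620 = 1.0109

1.01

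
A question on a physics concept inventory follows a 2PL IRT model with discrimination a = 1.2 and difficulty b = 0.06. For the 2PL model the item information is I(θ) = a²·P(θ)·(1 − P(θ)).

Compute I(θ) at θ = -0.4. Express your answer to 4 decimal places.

P = 1/(1+e^{0.5520}) = 0.3654
P(1−P) = 0.3654 × 0.6346 = 0.2319
I = a² × P(1−P) = 1.2² × 0.2319 = 0.33391

0.3339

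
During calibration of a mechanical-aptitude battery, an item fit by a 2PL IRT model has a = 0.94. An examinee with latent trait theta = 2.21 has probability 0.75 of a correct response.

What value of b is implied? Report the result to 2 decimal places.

1.04

P(theta) = 1 / (1 + exp(−a(theta − b)))
logit(0.75) = ln(0.75/0.25) = 1.0986
b = theta − logit/(a) = 2.21 − 1.0986/0.9400 = 1.0413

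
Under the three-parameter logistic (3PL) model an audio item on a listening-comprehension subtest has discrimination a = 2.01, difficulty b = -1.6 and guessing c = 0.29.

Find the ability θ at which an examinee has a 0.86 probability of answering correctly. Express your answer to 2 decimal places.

-0.90

P(θ) = c + (1 − c) · 1 / (1 + exp(−a(θ − b)))
Remove guessing floor: (0.86 − 0.29)/(1 − 0.29) = 0.8028
logit = ln(0.8028/0.1972) = 1.4040
θ = b + logit/(a) = -1.6 + 1.4040/2.0100 = -0.9015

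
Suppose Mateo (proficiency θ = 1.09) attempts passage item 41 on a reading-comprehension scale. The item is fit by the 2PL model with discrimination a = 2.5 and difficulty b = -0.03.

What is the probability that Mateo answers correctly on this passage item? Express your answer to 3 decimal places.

0.943

P(θ) = 1 / (1 + exp(−a(θ − b)))
Exponent: 2.5 × (1.09 − (-0.03)) = 2.8000
1/(1 + e^{-2.8000}) = 0.9427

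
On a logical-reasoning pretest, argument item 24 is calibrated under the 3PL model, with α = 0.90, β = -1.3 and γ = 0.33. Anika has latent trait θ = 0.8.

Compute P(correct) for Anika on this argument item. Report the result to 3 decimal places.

0.912

P(θ) = γ + (1 − γ) · 1 / (1 + exp(−α(θ − β)))
Exponent: 0.90 × (0.8 − (-1.3)) = 1.8900
1/(1 + e^{-1.8900}) = 0.8688
P = 0.33 + 0.67 × 0.8688 = 0.9121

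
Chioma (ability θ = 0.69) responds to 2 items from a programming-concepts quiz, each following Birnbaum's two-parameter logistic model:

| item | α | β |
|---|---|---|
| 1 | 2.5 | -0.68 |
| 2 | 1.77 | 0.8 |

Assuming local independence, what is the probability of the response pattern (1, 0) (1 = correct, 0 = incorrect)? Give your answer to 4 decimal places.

P(θ) = 1 / (1 + exp(−α(θ − β)))
P_1 = 1/(1+e^{-3.4250}) = 0.9685
P_2 = 1/(1+e^{0.1947}) = 0.4515
L = P_1 × (1−P_2) = 0.9685 × 0.5485 = 0.53123

0.5312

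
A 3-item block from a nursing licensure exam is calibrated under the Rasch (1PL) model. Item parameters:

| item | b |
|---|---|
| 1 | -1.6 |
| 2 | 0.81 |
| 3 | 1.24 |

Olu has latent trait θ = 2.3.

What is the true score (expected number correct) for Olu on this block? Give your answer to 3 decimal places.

2.539

P(θ) = 1 / (1 + exp(−(θ − b)))
P_1 = 1/(1+e^{-3.9000}) = 0.9802
P_2 = 1/(1+e^{-1.4900}) = 0.8161
P_3 = 1/(1+e^{-1.0600}) = 0.7427
E[score] = 0.9802 + 0.8161 + 0.7427 = 2.5389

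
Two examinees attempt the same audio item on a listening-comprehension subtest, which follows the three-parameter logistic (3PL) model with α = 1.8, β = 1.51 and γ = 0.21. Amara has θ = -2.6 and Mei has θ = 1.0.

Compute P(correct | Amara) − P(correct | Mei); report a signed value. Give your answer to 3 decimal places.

P(θ) = γ + (1 − γ) · 1 / (1 + exp(−α(θ − β)))
P(Amara) = 0.2105  [exponent -7.3980]
P(Mei) = 0.4354  [exponent -0.9180]
Difference = 0.2105 − 0.4354 = -0.2250

-0.225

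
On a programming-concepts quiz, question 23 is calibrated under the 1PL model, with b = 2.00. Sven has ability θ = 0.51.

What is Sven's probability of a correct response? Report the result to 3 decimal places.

0.184

P(θ) = 1 / (1 + exp(−(θ − b)))
Exponent: (0.51 − 2.00) = -1.4900
1/(1 + e^{1.4900}) = 0.1839
P = 0.1839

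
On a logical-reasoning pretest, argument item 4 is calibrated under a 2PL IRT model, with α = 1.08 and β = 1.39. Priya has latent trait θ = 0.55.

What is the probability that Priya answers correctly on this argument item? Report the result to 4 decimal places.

P(θ) = 1 / (1 + exp(−α(θ − β)))
Exponent: 1.08 × (0.55 − 1.39) = -0.9072
1/(1 + e^{0.9072}) = 0.2876

0.2876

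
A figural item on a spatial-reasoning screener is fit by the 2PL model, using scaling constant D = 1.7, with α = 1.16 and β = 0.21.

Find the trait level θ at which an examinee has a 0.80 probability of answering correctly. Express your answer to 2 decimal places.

P(θ) = 1 / (1 + exp(−D·α(θ − β)))
logit = ln(0.8000/0.2000) = 1.3863
θ = β + logit/(1.7·α) = 0.21 + 1.3863/1.9720 = 0.9130

0.91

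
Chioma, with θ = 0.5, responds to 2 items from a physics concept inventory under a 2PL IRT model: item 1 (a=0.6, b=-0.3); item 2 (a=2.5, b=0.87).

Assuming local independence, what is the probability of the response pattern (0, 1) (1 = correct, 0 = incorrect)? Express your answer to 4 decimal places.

0.1085

P(θ) = 1 / (1 + exp(−a(θ − b)))
P_1 = 1/(1+e^{-0.4800}) = 0.6177
P_2 = 1/(1+e^{0.9250}) = 0.2839
L = (1−P_1) × P_2 = 0.3823 × 0.2839 = 0.10854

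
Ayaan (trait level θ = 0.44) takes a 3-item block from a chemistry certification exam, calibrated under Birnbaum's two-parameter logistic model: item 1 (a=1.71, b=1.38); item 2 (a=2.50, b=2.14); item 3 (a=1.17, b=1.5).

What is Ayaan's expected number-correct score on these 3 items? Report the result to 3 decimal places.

P(θ) = 1 / (1 + exp(−a(θ − b)))
P_1 = 1/(1+e^{1.6074}) = 0.1669
P_2 = 1/(1+e^{4.2500}) = 0.0141
P_3 = 1/(1+e^{1.2402}) = 0.2244
E[score] = 0.1669 + 0.0141 + 0.2244 = 0.4054

0.405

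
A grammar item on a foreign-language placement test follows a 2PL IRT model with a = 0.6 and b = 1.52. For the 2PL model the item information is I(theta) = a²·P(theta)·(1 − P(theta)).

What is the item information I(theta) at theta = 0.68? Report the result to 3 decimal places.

P = 1/(1+e^{0.5040}) = 0.3766
P(1−P) = 0.3766 × 0.6234 = 0.2348
I = a² × P(1−P) = 0.6² × 0.2348 = 0.08452

0.085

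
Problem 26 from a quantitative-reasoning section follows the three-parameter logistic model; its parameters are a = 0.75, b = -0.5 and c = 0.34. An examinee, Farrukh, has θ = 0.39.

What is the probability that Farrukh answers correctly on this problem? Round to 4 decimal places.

P(θ) = c + (1 − c) · 1 / (1 + exp(−a(θ − b)))
Exponent: 0.75 × (0.39 − (-0.5)) = 0.6675
1/(1 + e^{-0.6675}) = 0.6609
P = 0.34 + 0.66 × 0.6609 = 0.7762

0.7762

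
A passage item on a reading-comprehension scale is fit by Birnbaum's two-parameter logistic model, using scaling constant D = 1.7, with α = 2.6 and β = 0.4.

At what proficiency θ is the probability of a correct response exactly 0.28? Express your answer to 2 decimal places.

P(θ) = 1 / (1 + exp(−D·α(θ − β)))
logit = ln(0.2800/0.7200) = -0.9445
θ = β + logit/(1.7·α) = 0.4 + (-0.9445)/4.4200 = 0.1863

0.19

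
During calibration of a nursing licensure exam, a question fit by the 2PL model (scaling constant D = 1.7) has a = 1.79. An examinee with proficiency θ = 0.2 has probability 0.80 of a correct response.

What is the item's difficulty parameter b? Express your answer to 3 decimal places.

P(θ) = 1 / (1 + exp(−D·a(θ − b)))
logit(0.80) = ln(0.80/0.20) = 1.3863
b = θ − logit/(1.7·a) = 0.2 − 1.3863/3.0430 = -0.2556

-0.256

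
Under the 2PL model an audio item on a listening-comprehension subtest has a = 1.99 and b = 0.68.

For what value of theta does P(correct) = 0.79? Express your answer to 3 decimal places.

P(theta) = 1 / (1 + exp(−a(theta − b)))
logit = ln(0.7900/0.2100) = 1.3249
theta = b + logit/(a) = 0.68 + 1.3249/1.9900 = 1.3458

1.346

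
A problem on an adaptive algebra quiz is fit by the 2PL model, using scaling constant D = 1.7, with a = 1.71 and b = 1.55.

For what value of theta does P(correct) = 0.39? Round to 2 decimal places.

1.40

P(theta) = 1 / (1 + exp(−D·a(theta − b)))
logit = ln(0.3900/0.6100) = -0.4473
theta = b + logit/(1.7·a) = 1.55 + (-0.4473)/2.9070 = 1.3961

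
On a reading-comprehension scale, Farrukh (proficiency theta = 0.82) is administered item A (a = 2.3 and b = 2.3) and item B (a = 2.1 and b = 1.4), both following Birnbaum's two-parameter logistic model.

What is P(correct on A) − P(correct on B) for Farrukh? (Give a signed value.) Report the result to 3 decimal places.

-0.196

P(theta) = 1 / (1 + exp(−a(theta − b)))
P_A = 0.0322
P_B = 0.2283
P_A − P_B = -0.1961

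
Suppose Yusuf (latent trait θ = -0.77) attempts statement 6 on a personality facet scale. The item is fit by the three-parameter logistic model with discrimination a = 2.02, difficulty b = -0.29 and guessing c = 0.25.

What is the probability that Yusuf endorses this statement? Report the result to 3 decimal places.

P(θ) = c + (1 − c) · 1 / (1 + exp(−a(θ − b)))
Exponent: 2.02 × (-0.77 − (-0.29)) = -0.9696
1/(1 + e^{0.9696}) = 0.2750
P = 0.25 + 0.75 × 0.2750 = 0.4562

0.456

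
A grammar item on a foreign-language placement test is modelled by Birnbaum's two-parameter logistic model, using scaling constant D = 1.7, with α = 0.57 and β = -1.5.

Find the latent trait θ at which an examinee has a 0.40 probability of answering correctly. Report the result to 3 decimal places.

P(θ) = 1 / (1 + exp(−D·α(θ − β)))
logit = ln(0.4000/0.6000) = -0.4055
θ = β + logit/(1.7·α) = -1.5 + (-0.4055)/0.9690 = -1.9184

-1.918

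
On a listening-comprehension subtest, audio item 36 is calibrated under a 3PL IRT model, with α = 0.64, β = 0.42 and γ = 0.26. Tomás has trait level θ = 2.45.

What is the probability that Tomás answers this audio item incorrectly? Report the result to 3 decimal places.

0.159

P(θ) = γ + (1 − γ) · 1 / (1 + exp(−α(θ − β)))
Exponent: 0.64 × (2.45 − 0.42) = 1.2992
1/(1 + e^{-1.2992}) = 0.7857
P = 0.26 + 0.74 × 0.7857 = 0.8414
P(incorrect) = 1 − 0.8414 = 0.1586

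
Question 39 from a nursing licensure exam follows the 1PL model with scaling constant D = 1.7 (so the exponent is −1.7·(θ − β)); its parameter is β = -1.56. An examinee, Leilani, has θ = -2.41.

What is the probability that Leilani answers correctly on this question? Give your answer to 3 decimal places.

P(θ) = 1 / (1 + exp(−D·(θ − β)))
Exponent: 1.7 × (-2.41 − (-1.56)) = -1.4450
1/(1 + e^{1.4450}) = 0.1908
P = 0.1908

0.191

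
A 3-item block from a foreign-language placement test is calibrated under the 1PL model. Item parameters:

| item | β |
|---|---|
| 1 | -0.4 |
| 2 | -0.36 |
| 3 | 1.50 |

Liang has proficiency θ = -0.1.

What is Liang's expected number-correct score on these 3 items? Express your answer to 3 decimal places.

1.307

P(θ) = 1 / (1 + exp(−(θ − β)))
P_1 = 1/(1+e^{-0.3000}) = 0.5744
P_2 = 1/(1+e^{-0.2600}) = 0.5646
P_3 = 1/(1+e^{1.6000}) = 0.1680
E[score] = 0.5744 + 0.5646 + 0.1680 = 1.3071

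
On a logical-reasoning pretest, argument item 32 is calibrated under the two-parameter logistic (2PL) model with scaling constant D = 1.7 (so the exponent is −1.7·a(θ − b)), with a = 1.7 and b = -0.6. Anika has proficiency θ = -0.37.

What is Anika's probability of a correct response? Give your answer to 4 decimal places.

P(θ) = 1 / (1 + exp(−D·a(θ − b)))
Exponent: 1.7 × 1.7 × (-0.37 − (-0.6)) = 0.6647
1/(1 + e^{-0.6647}) = 0.6603
P = 0.6603

0.6603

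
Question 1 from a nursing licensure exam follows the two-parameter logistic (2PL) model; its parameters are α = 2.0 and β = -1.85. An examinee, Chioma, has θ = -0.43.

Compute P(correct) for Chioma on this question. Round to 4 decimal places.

P(θ) = 1 / (1 + exp(−α(θ − β)))
Exponent: 2.0 × (-0.43 − (-1.85)) = 2.8400
1/(1 + e^{-2.8400}) = 0.9448

0.9448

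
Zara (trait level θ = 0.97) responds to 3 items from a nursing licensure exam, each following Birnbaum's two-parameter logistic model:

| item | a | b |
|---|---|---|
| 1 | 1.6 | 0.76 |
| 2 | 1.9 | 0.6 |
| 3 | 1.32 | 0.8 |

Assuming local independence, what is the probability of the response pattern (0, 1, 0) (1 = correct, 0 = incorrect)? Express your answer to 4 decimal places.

P(θ) = 1 / (1 + exp(−a(θ − b)))
P_1 = 1/(1+e^{-0.3360}) = 0.5832
P_2 = 1/(1+e^{-0.7030}) = 0.6689
P_3 = 1/(1+e^{-0.2244}) = 0.5559
L = (1−P_1) × P_2 × (1−P_3) = 0.4168 × 0.6689 × 0.4441 = 0.12381

0.1238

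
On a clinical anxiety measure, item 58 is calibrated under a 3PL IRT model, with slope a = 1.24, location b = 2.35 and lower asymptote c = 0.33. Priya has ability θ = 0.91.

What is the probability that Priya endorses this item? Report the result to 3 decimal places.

0.426

P(θ) = c + (1 − c) · 1 / (1 + exp(−a(θ − b)))
Exponent: 1.24 × (0.91 − 2.35) = -1.7856
1/(1 + e^{1.7856}) = 0.1436
P = 0.33 + 0.67 × 0.1436 = 0.4262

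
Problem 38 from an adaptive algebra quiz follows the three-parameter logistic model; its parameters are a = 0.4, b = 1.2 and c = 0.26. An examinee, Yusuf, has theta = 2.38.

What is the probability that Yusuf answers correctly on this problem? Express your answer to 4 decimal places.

P(theta) = c + (1 − c) · 1 / (1 + exp(−a(theta − b)))
Exponent: 0.4 × (2.38 − 1.2) = 0.4720
1/(1 + e^{-0.4720}) = 0.6159
P = 0.26 + 0.74 × 0.6159 = 0.7157

0.7157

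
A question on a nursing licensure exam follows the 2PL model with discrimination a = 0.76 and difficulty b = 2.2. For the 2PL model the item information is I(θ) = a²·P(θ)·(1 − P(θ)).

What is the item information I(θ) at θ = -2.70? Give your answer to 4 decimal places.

P = 1/(1+e^{3.7240}) = 0.0236
P(1−P) = 0.0236 × 0.9764 = 0.0230
I = a² × P(1−P) = 0.76² × 0.0230 = 0.01329

0.0133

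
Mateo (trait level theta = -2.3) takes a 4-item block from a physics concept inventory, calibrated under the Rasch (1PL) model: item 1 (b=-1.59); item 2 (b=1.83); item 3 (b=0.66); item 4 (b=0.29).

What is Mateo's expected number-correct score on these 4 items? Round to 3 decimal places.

0.464

P(theta) = 1 / (1 + exp(−(theta − b)))
P_1 = 1/(1+e^{0.7100}) = 0.3296
P_2 = 1/(1+e^{4.1300}) = 0.0158
P_3 = 1/(1+e^{2.9600}) = 0.0493
P_4 = 1/(1+e^{2.5900}) = 0.0698
E[score] = 0.3296 + 0.0158 + 0.0493 + 0.0698 = 0.4645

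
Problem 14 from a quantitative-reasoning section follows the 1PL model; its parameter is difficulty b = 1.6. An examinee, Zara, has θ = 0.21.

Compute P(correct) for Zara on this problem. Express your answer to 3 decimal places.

0.199

P(θ) = 1 / (1 + exp(−(θ − b)))
Exponent: (0.21 − 1.6) = -1.3900
1/(1 + e^{1.3900}) = 0.1994
P = 0.1994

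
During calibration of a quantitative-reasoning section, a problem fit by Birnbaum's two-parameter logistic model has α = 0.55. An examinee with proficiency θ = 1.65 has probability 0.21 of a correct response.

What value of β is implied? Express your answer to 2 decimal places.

4.06

P(θ) = 1 / (1 + exp(−α(θ − β)))
logit(0.21) = ln(0.21/0.79) = -1.3249
β = θ − logit/(α) = 1.65 − (-1.3249)/0.5500 = 4.0590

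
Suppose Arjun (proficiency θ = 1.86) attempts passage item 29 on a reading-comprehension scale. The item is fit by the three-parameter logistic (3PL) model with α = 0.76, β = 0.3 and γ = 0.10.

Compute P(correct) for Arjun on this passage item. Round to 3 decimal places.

0.789

P(θ) = γ + (1 − γ) · 1 / (1 + exp(−α(θ − β)))
Exponent: 0.76 × (1.86 − 0.3) = 1.1856
1/(1 + e^{-1.1856}) = 0.7660
P = 0.10 + 0.90 × 0.7660 = 0.7894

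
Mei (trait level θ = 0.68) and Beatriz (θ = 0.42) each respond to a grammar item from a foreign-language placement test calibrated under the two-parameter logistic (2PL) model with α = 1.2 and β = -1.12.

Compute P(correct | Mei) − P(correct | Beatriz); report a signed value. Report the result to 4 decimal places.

P(θ) = 1 / (1 + exp(−α(θ − β)))
P(Mei) = 0.8966  [exponent 2.1600]
P(Beatriz) = 0.8639  [exponent 1.8480]
Difference = 0.8966 − 0.8639 = 0.0327

0.0327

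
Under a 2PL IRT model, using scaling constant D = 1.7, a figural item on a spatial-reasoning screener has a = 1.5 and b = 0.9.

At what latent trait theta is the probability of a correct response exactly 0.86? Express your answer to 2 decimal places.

P(theta) = 1 / (1 + exp(−D·a(theta − b)))
logit = ln(0.8600/0.1400) = 1.8153
theta = b + logit/(1.7·a) = 0.9 + 1.8153/2.5500 = 1.6119

1.61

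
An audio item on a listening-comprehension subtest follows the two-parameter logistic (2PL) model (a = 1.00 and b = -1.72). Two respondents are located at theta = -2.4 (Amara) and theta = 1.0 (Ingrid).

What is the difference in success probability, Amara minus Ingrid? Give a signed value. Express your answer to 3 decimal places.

P(theta) = 1 / (1 + exp(−a(theta − b)))
P(Amara) = 0.3363  [exponent -0.6800]
P(Ingrid) = 0.9382  [exponent 2.7200]
Difference = 0.3363 − 0.9382 = -0.6019

-0.602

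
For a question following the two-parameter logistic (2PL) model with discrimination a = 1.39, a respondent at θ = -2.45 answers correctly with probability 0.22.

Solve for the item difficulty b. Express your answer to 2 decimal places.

-1.54

P(θ) = 1 / (1 + exp(−a(θ − b)))
logit(0.22) = ln(0.22/0.78) = -1.2657
b = θ − logit/(a) = -2.45 − (-1.2657)/1.3900 = -1.5394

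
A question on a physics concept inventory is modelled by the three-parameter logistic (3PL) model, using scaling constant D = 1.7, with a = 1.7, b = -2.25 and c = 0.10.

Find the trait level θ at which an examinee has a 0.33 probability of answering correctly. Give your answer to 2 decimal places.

-2.62

P(θ) = c + (1 − c) · 1 / (1 + exp(−D·a(θ − b)))
Remove guessing floor: (0.33 − 0.10)/(1 − 0.10) = 0.2556
logit = ln(0.2556/0.7444) = -1.0692
θ = b + logit/(1.7·a) = -2.25 + (-1.0692)/2.8900 = -2.6200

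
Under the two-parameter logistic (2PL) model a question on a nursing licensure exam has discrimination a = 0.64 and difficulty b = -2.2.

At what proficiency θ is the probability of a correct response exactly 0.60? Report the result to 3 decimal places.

-1.566

P(θ) = 1 / (1 + exp(−a(θ − b)))
logit = ln(0.6000/0.4000) = 0.4055
θ = b + logit/(a) = -2.2 + 0.4055/0.6400 = -1.5665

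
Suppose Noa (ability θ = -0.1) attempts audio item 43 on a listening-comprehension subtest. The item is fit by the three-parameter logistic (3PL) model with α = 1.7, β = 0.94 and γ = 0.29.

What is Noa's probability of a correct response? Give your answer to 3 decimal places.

0.394

P(θ) = γ + (1 − γ) · 1 / (1 + exp(−α(θ − β)))
Exponent: 1.7 × (-0.1 − 0.94) = -1.7680
1/(1 + e^{1.7680}) = 0.1458
P = 0.29 + 0.71 × 0.1458 = 0.3935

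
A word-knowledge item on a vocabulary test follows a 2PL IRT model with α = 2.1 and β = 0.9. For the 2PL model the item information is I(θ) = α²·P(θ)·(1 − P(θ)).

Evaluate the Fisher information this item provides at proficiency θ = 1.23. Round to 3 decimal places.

0.980

P = 1/(1+e^{-0.6930}) = 0.6666
P(1−P) = 0.6666 × 0.3334 = 0.2222
I = α² × P(1−P) = 2.1² × 0.2222 = 0.98005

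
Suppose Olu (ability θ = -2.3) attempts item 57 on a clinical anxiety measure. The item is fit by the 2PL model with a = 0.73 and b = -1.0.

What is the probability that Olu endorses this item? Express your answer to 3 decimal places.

0.279

P(θ) = 1 / (1 + exp(−a(θ − b)))
Exponent: 0.73 × (-2.3 − (-1.0)) = -0.9490
1/(1 + e^{0.9490}) = 0.2791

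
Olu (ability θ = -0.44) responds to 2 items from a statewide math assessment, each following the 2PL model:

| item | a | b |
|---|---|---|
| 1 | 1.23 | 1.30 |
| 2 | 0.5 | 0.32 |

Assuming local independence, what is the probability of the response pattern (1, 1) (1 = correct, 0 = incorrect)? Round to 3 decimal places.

0.043

P(θ) = 1 / (1 + exp(−a(θ − b)))
P_1 = 1/(1+e^{2.1402}) = 0.1053
P_2 = 1/(1+e^{0.3800}) = 0.4061
L = P_1 × P_2 = 0.1053 × 0.4061 = 0.04275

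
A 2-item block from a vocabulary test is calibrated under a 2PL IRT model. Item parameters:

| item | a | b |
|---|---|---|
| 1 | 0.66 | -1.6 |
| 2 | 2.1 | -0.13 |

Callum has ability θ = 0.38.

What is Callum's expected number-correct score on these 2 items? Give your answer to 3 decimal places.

P(θ) = 1 / (1 + exp(−a(θ − b)))
P_1 = 1/(1+e^{-1.3068}) = 0.7870
P_2 = 1/(1+e^{-1.0710}) = 0.7448
E[score] = 0.7870 + 0.7448 = 1.5318

1.532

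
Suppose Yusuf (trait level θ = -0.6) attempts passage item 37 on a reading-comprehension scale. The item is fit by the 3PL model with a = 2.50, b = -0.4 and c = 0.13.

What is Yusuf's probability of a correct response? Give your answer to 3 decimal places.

P(θ) = c + (1 − c) · 1 / (1 + exp(−a(θ − b)))
Exponent: 2.50 × (-0.6 − (-0.4)) = -0.5000
1/(1 + e^{0.5000}) = 0.3775
P = 0.13 + 0.87 × 0.3775 = 0.4585

0.458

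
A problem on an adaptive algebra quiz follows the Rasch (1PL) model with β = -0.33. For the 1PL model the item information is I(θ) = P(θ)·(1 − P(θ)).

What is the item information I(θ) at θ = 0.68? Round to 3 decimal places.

P = 1/(1+e^{-1.0100}) = 0.7330
P(1−P) = 0.7330 × 0.2670 = 0.1957
I = P(1−P) = 0.19570

0.196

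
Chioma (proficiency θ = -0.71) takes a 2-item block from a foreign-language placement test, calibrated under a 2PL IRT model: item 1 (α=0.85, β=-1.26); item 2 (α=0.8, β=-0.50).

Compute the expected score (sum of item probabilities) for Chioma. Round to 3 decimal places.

1.073

P(θ) = 1 / (1 + exp(−α(θ − β)))
P_1 = 1/(1+e^{-0.4675}) = 0.6148
P_2 = 1/(1+e^{0.1680}) = 0.4581
E[score] = 0.6148 + 0.4581 = 1.0729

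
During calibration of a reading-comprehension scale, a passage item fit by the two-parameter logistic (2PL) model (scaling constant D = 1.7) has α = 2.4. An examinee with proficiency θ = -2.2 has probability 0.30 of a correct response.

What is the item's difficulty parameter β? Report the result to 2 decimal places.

-1.99

P(θ) = 1 / (1 + exp(−D·α(θ − β)))
logit(0.30) = ln(0.30/0.70) = -0.8473
β = θ − logit/(1.7·α) = -2.2 − (-0.8473)/4.0800 = -1.9923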